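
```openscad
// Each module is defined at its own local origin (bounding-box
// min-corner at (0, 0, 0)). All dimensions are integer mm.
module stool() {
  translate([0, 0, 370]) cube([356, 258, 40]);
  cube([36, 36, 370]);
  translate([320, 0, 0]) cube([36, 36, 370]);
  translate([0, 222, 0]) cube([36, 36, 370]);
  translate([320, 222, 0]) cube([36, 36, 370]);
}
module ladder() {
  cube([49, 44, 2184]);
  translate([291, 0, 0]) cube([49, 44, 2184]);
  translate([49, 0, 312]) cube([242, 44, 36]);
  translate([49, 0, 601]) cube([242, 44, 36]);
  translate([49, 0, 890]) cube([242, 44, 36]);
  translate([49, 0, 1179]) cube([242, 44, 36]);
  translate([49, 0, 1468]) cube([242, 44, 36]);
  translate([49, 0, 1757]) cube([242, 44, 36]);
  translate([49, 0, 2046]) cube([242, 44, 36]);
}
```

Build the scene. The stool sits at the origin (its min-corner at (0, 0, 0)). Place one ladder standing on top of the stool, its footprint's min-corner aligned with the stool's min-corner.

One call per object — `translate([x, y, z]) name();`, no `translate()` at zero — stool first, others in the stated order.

stool();
translate([0, 0, 410]) ladder();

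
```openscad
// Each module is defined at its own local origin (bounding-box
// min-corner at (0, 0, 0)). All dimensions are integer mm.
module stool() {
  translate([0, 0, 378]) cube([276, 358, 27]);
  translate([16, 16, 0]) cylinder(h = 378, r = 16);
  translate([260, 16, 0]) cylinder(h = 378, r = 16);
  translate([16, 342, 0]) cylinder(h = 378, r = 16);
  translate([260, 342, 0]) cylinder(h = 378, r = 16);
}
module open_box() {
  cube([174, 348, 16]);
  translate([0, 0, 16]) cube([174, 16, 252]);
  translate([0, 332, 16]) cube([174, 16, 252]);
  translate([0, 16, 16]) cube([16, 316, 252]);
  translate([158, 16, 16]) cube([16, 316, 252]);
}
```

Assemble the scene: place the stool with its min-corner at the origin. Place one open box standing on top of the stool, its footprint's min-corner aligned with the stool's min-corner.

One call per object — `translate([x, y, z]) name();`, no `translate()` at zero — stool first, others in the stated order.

stool();
translate([0, 0, 405]) open_box();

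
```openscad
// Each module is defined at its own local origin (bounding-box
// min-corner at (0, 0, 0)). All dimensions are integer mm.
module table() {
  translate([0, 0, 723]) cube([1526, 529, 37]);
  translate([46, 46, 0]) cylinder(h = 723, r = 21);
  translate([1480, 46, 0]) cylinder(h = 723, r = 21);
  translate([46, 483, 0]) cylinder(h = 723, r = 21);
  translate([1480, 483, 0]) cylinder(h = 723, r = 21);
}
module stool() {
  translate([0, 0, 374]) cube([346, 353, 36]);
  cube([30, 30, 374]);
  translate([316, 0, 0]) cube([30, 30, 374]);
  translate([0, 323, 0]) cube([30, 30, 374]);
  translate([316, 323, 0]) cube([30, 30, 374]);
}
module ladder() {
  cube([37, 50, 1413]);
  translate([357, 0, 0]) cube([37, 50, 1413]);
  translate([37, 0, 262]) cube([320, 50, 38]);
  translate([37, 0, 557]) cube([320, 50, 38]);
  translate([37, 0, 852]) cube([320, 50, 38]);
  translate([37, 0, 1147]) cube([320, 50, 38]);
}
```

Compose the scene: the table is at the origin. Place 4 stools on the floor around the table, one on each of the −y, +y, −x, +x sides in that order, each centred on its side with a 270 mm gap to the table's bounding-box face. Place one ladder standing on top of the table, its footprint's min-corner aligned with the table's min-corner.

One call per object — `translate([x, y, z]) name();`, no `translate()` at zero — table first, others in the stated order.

table();
translate([590, -623, 0]) stool();
translate([590, 799, 0]) stool();
translate([-616, 88, 0]) stool();
translate([1796, 88, 0]) stool();
translate([0, 0, 760]) ladder();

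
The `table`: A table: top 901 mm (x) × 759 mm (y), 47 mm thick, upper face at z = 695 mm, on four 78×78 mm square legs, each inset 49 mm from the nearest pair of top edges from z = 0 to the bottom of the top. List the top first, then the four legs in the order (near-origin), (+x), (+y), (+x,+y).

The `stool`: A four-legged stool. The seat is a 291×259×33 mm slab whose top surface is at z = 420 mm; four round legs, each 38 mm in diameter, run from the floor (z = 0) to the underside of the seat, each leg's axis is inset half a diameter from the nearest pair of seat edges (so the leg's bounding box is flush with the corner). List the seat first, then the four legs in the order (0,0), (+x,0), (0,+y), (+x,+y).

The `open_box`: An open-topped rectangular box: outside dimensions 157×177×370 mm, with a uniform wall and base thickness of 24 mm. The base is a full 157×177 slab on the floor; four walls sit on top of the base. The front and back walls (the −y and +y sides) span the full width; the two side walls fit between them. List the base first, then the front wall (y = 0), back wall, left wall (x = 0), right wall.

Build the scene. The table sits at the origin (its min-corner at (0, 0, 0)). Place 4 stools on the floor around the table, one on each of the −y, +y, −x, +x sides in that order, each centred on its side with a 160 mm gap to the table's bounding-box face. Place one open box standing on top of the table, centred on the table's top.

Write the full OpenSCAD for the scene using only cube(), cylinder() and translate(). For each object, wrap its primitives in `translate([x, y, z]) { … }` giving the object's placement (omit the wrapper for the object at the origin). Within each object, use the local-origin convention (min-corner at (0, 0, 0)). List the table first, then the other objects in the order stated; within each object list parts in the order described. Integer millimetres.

translate([0, 0, 648]) cube([901, 759, 47]);
translate([49, 49, 0]) cube([78, 78, 648]);
translate([774, 49, 0]) cube([78, 78, 648]);
translate([49, 632, 0]) cube([78, 78, 648]);
translate([774, 632, 0]) cube([78, 78, 648]);
translate([305, -419, 0]) {
  translate([0, 0, 387]) cube([291, 259, 33]);
  translate([19, 19, 0]) cylinder(h = 387, r = 19);
  translate([272, 19, 0]) cylinder(h = 387, r = 19);
  translate([19, 240, 0]) cylinder(h = 387, r = 19);
  translate([272, 240, 0]) cylinder(h = 387, r = 19);
}
translate([305, 919, 0]) {
  translate([0, 0, 387]) cube([291, 259, 33]);
  translate([19, 19, 0]) cylinder(h = 387, r = 19);
  translate([272, 19, 0]) cylinder(h = 387, r = 19);
  translate([19, 240, 0]) cylinder(h = 387, r = 19);
  translate([272, 240, 0]) cylinder(h = 387, r = 19);
}
translate([-451, 250, 0]) {
  translate([0, 0, 387]) cube([291, 259, 33]);
  translate([19, 19, 0]) cylinder(h = 387, r = 19);
  translate([272, 19, 0]) cylinder(h = 387, r = 19);
  translate([19, 240, 0]) cylinder(h = 387, r = 19);
  translate([272, 240, 0]) cylinder(h = 387, r = 19);
}
translate([1061, 250, 0]) {
  translate([0, 0, 387]) cube([291, 259, 33]);
  translate([19, 19, 0]) cylinder(h = 387, r = 19);
  translate([272, 19, 0]) cylinder(h = 387, r = 19);
  translate([19, 240, 0]) cylinder(h = 387, r = 19);
  translate([272, 240, 0]) cylinder(h = 387, r = 19);
}
translate([372, 291, 695]) {
  cube([157, 177, 24]);
  translate([0, 0, 24]) cube([157, 24, 346]);
  translate([0, 153, 24]) cube([157, 24, 346]);
  translate([0, 24, 24]) cube([24, 129, 346]);
  translate([133, 24, 24]) cube([24, 129, 346]);
}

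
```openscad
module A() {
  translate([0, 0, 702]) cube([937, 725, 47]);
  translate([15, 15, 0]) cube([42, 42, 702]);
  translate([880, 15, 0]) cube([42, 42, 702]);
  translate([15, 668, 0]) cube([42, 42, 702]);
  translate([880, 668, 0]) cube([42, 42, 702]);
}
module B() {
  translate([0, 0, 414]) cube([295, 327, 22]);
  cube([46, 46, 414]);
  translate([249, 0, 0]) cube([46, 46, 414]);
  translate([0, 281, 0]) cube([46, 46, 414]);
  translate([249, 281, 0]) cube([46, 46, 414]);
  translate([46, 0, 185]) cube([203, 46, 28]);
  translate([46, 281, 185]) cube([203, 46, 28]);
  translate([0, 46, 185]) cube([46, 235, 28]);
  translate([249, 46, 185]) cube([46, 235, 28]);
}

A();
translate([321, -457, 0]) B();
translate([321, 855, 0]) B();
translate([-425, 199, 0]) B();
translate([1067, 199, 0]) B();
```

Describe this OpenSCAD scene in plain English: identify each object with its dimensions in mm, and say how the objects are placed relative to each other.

A is a table with a 937×725 mm rectangular top, 47 mm thick, top surface at z = 749 mm, supported by four 42×42 mm square legs, each inset 15 mm from the nearest pair of top edges, running from the floor.

B is a four-legged stool. The seat is 295×327 mm, 22 mm thick, top at z = 436 mm. It stands on four square legs, each 46×46 mm in cross-section, from z = 0 to the seat underside, each flush with a corner of the seat. Four stretchers, 46 mm wide and 28 mm tall, connect adjacent legs with their undersides at z = 185 mm, each running between the inner faces of the legs it joins and aligned with the legs' outer faces on the other axis.

Four stools sit around the table at the −y, +y, −x, +x sides.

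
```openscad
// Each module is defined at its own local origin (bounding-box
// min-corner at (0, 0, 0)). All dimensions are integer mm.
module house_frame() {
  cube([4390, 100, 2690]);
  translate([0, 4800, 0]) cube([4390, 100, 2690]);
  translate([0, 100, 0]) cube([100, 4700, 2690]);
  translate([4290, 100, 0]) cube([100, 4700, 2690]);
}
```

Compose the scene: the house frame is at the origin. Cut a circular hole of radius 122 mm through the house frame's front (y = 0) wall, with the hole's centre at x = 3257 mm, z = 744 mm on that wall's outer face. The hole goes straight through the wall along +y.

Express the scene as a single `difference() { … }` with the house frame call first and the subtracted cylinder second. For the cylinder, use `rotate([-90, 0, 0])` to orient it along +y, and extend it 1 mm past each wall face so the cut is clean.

difference() {
  house_frame();
  translate([3257, -1, 744]) rotate([-90, 0, 0]) cylinder(h = 102, r = 122);
}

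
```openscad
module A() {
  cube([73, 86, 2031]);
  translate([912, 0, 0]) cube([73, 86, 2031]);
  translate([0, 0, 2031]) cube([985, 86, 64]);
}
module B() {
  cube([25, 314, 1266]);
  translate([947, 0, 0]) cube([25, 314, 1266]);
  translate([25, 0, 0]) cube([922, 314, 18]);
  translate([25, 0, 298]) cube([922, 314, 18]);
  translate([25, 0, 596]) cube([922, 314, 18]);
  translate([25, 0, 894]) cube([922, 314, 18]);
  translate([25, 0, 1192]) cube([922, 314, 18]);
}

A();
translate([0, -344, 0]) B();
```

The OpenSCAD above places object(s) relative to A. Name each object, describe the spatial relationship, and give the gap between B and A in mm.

A is a door frame. B is a bookshelf. The bookshelf is on the floor beside the door frame on its −y side. The gap between the bookshelf and the door frame is 30 mm.

The bookshelf's nearest face is 30 mm from the door frame's −y face.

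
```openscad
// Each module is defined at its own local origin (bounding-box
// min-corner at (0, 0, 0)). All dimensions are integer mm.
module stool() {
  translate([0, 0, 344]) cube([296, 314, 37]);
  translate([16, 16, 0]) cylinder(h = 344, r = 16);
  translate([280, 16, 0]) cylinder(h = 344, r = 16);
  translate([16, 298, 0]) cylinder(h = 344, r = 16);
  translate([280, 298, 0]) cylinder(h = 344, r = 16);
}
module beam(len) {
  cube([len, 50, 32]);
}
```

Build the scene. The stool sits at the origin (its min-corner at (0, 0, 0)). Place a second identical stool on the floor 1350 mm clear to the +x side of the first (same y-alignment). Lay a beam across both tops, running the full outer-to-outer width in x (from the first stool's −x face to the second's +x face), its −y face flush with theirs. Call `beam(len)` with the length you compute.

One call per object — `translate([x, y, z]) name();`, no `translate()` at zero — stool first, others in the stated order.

stool();
translate([1646, 0, 0]) stool();
translate([0, 0, 381]) beam(1942);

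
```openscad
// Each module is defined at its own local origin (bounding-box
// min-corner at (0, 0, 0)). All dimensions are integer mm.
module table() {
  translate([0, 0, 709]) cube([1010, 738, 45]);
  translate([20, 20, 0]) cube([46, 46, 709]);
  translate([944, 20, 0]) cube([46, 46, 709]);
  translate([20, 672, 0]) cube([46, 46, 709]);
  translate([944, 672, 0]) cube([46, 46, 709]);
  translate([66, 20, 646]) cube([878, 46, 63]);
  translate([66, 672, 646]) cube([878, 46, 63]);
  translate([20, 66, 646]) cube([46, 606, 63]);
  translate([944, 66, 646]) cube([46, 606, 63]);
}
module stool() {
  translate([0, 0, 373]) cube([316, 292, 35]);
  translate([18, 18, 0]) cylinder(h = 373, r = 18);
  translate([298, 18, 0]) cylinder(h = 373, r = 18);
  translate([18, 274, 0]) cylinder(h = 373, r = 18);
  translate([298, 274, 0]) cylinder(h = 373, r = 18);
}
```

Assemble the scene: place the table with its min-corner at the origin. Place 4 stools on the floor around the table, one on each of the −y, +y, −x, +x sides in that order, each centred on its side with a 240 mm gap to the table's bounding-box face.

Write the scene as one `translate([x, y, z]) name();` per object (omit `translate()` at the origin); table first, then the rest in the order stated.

table();
translate([347, -532, 0]) stool();
translate([347, 978, 0]) stool();
translate([-556, 223, 0]) stool();
translate([1250, 223, 0]) stool();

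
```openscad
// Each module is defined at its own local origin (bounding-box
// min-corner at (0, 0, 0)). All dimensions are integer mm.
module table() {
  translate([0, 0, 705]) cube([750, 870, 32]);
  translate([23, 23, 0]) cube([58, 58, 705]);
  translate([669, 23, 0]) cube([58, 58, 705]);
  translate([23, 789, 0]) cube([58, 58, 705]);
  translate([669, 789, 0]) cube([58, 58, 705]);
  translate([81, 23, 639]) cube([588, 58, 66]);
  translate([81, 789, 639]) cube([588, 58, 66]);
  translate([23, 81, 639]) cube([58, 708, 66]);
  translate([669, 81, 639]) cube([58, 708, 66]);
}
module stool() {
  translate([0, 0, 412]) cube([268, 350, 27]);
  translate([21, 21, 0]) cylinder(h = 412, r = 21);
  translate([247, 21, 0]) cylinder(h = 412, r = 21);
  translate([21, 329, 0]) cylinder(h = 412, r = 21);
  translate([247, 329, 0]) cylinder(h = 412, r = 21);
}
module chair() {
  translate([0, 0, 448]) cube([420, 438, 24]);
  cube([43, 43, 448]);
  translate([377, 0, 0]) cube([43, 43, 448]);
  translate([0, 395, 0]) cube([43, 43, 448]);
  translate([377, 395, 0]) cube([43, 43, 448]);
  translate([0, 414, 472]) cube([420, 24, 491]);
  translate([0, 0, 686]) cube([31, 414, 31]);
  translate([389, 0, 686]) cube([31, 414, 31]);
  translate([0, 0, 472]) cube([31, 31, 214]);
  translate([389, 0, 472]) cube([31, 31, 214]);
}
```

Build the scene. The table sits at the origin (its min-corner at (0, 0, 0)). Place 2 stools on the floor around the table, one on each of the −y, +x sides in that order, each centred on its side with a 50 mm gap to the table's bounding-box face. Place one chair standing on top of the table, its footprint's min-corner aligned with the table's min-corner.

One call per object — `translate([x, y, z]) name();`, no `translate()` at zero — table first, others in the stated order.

table();
translate([241, -400, 0]) stool();
translate([800, 260, 0]) stool();
translate([0, 0, 737]) chair();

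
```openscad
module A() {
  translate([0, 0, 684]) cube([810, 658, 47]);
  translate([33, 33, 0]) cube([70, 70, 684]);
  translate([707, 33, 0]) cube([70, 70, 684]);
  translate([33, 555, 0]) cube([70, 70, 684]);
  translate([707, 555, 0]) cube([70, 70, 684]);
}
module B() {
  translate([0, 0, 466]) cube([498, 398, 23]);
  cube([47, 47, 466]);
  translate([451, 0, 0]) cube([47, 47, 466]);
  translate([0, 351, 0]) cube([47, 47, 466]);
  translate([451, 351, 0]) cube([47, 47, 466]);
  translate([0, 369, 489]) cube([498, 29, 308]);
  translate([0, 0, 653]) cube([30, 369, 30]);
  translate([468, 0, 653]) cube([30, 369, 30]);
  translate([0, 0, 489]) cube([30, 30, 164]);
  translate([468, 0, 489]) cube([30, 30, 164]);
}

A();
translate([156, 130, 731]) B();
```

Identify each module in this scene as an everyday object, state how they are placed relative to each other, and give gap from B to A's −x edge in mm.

A is a table. B is a chair. The chair is on top of the table, centred. The gap from the chair to the table's −x edge is 156 mm.

The chair's min-x is at 156; the table's min-x is 0; gap = 156 mm.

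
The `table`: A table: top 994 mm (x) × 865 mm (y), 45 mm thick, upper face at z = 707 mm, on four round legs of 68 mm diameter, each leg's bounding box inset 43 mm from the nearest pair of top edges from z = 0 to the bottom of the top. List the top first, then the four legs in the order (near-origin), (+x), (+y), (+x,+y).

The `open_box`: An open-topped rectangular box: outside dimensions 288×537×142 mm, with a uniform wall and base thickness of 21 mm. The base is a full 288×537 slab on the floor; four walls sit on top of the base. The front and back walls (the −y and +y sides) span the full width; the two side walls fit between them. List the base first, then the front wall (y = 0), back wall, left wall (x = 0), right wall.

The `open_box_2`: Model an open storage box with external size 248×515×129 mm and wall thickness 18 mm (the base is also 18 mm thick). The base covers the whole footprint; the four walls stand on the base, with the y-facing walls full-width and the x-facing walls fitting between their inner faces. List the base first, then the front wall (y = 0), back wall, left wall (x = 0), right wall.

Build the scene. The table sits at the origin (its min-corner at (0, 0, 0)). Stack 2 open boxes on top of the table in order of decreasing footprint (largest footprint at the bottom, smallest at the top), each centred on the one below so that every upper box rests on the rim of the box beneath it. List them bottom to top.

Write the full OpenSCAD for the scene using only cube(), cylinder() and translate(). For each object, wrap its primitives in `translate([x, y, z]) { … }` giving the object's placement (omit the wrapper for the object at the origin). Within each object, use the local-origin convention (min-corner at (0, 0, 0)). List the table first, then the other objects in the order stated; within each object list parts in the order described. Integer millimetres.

translate([0, 0, 662]) cube([994, 865, 45]);
translate([77, 77, 0]) cylinder(h = 662, r = 34);
translate([917, 77, 0]) cylinder(h = 662, r = 34);
translate([77, 788, 0]) cylinder(h = 662, r = 34);
translate([917, 788, 0]) cylinder(h = 662, r = 34);
translate([353, 164, 707]) {
  cube([288, 537, 21]);
  translate([0, 0, 21]) cube([288, 21, 121]);
  translate([0, 516, 21]) cube([288, 21, 121]);
  translate([0, 21, 21]) cube([21, 495, 121]);
  translate([267, 21, 21]) cube([21, 495, 121]);
}
translate([373, 175, 849]) {
  cube([248, 515, 18]);
  translate([0, 0, 18]) cube([248, 18, 111]);
  translate([0, 497, 18]) cube([248, 18, 111]);
  translate([0, 18, 18]) cube([18, 479, 111]);
  translate([230, 18, 18]) cube([18, 479, 111]);
}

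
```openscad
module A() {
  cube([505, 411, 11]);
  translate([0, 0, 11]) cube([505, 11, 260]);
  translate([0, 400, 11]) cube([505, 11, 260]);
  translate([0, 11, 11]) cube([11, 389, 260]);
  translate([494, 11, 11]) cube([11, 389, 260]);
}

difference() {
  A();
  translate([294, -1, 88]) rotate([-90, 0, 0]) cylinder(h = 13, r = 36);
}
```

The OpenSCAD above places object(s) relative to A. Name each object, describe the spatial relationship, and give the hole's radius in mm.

The subtracted cylinder has r = 36 mm.

A is an open box. The open box has a circular hole through its front wall. The hole's radius is 36 mm.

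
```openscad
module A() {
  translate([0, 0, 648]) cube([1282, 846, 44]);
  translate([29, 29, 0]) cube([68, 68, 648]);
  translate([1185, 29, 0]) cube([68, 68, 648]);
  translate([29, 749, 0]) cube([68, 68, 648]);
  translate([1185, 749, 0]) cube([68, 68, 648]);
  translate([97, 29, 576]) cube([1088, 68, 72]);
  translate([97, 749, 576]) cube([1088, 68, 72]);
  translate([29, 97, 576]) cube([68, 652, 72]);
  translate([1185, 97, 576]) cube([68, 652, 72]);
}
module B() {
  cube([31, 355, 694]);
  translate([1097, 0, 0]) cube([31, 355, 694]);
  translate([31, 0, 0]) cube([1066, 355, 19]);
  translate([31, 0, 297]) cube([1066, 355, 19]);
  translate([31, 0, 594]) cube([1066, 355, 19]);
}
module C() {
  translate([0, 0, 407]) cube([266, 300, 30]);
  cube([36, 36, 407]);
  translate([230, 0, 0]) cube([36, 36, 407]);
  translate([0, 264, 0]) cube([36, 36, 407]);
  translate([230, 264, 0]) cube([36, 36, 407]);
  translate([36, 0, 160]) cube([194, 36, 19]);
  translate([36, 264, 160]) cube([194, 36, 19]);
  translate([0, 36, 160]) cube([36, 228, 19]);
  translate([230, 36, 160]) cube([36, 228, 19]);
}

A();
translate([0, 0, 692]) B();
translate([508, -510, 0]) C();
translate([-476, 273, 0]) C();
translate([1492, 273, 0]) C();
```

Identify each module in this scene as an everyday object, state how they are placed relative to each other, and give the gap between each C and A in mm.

Each stool's nearest face is 210 mm from the table's bounding box.

A is a table. B is a bookshelf. C is a stool. The bookshelf is on top of the table. Three stools sit around the table at the −y, −x, +x sides. The gap between each stool and the table is 210 mm.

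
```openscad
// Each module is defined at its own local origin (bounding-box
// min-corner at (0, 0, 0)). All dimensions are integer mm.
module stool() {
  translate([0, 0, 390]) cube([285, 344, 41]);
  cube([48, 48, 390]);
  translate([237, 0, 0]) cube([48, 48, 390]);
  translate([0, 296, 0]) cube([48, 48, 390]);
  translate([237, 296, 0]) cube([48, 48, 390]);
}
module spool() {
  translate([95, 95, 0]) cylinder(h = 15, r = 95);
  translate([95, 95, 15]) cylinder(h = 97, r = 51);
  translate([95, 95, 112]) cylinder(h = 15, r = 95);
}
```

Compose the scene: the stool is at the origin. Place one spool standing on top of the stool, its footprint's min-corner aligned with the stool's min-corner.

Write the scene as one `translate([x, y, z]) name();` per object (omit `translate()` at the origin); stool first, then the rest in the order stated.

stool();
translate([0, 0, 431]) spool();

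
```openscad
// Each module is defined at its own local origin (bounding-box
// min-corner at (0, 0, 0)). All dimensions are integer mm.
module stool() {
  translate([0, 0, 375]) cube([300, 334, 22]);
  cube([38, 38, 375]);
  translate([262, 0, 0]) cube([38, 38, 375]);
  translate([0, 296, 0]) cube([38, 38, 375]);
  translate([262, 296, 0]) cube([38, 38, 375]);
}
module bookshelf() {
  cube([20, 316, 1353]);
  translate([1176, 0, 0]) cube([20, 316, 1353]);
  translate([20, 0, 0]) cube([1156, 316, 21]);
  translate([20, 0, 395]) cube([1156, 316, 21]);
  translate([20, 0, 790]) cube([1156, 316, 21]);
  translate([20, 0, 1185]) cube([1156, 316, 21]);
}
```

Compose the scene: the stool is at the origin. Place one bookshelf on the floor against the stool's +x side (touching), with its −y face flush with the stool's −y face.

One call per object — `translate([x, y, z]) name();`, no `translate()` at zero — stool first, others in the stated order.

stool();
translate([300, 0, 0]) bookshelf();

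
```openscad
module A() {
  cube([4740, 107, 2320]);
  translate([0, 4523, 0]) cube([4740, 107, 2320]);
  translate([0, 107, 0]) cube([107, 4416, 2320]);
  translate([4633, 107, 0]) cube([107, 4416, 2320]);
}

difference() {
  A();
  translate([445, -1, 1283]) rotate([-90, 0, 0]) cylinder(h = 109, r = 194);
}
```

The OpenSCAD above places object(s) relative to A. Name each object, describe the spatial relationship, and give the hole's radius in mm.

A is a house frame. The house frame has a circular hole through its front wall. The hole's radius is 194 mm.

The subtracted cylinder has r = 194 mm.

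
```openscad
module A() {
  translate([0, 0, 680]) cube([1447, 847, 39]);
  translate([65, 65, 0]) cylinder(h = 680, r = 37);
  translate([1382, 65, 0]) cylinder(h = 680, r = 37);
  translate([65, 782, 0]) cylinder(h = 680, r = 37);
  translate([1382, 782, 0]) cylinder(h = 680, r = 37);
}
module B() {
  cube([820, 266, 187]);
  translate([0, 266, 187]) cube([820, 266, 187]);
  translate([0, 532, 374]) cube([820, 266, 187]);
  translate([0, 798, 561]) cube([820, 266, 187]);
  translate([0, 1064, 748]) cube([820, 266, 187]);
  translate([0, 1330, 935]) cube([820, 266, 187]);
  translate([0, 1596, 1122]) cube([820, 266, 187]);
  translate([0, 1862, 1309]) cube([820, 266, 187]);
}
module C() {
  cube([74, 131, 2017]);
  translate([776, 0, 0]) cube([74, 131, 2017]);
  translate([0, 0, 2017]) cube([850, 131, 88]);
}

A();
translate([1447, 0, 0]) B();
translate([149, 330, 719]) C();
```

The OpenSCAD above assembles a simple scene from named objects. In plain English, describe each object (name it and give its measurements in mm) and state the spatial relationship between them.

A is a table with a 1447×847 mm rectangular top, 39 mm thick, top surface at z = 719 mm, supported by four round legs of 74 mm diameter, each leg's bounding box inset 28 mm from the nearest pair of top edges, running from the floor.

B is a run of 8 identical solid stair steps. Each tread is 820×266 mm and each step block is 187 mm high. Step 1 rests on the floor; step k is offset from step 1 by (k−1)×266 mm in y and (k−1)×187 mm in z.

C is a door frame. The clear opening is 702 mm wide and 2017 mm high. Two 74 mm wide jambs, 131 mm deep, stand either side of the opening from the floor to the top of the opening. A 88 mm thick head sits across the top of both jambs, spanning the full outside width of the frame.

The staircase is against the table's +x side, with their −y faces flush. The door frame is on top of the table.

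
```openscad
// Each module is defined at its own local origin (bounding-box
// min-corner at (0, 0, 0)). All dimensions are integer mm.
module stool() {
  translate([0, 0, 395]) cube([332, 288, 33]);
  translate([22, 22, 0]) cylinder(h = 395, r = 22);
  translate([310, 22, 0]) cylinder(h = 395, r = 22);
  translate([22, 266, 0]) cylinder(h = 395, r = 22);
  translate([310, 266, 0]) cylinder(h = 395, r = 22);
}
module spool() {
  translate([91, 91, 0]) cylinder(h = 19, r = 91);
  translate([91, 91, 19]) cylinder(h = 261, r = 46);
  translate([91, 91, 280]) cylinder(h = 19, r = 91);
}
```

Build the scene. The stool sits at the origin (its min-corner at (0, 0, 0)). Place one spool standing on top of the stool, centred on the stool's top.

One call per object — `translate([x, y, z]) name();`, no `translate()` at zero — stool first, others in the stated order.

stool();
translate([75, 53, 428]) spool();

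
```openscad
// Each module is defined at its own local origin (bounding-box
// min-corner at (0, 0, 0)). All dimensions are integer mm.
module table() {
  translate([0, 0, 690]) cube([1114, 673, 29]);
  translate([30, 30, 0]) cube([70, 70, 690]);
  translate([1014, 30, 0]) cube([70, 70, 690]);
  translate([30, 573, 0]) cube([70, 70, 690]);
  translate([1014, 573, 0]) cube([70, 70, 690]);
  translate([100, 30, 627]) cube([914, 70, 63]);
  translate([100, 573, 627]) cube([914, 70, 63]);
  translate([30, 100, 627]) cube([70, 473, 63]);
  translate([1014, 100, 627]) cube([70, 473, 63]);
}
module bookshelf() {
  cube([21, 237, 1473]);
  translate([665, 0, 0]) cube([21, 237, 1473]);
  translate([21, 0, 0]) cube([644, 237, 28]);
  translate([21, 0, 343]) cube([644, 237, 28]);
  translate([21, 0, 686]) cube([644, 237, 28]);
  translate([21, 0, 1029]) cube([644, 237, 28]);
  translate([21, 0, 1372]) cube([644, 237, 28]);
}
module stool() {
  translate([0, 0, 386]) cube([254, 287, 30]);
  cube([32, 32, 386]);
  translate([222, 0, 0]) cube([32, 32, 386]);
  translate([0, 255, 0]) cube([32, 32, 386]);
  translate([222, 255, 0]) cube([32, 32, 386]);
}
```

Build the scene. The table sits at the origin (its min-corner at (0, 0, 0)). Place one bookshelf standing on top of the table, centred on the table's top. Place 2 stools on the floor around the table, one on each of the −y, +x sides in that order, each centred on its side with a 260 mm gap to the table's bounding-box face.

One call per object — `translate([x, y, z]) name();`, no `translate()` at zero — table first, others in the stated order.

table();
translate([214, 218, 719]) bookshelf();
translate([430, -547, 0]) stool();
translate([1374, 193, 0]) stool();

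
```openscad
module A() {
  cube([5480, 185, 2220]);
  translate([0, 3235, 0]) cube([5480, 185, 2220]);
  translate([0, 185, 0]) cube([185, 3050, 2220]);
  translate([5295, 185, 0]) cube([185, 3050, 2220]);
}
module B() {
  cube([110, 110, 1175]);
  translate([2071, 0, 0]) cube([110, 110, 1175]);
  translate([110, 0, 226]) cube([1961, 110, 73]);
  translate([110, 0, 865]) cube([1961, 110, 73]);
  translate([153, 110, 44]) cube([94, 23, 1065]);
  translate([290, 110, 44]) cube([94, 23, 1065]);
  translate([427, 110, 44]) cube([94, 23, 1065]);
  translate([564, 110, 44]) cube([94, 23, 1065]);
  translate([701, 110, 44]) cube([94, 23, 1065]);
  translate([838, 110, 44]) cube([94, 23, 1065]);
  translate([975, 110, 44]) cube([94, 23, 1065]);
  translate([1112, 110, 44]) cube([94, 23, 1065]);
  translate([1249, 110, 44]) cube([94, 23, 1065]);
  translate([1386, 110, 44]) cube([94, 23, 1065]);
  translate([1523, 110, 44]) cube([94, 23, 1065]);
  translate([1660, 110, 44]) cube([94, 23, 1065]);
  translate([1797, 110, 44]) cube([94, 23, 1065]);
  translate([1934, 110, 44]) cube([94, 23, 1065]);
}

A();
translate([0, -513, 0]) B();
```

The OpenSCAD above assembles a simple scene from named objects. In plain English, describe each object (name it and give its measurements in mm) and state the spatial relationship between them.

A is the wall frame of a small rectangular building: four walls, each 2220 mm tall and 185 mm thick, enclosing a footprint 5480 mm (x) by 3420 mm (y) outside-to-outside, with no floor or roof. The front and back walls (the −y and +y sides) span the full width; the two side walls fit between them.

B is a fence section. Two 110×110 mm posts, 1175 mm tall, stand on the floor with a clear span of 1961 mm between their inner faces. Two horizontal rails of 110×73 mm section span the gap between the posts with their undersides at z = 226 mm and z = 865 mm, flush with the posts' −y face. 14 pickets, each 94 mm wide, 23 mm thick and 1065 mm tall, are fixed to the +y face of the rails with their bottoms at z = 44 mm, evenly spaced across the span with equal gaps (rounded down to the nearest mm) at the −x end and between each pair — any rounding remainder accumulates at the +x end.

The fence section is on the floor beside the house frame on its −y side.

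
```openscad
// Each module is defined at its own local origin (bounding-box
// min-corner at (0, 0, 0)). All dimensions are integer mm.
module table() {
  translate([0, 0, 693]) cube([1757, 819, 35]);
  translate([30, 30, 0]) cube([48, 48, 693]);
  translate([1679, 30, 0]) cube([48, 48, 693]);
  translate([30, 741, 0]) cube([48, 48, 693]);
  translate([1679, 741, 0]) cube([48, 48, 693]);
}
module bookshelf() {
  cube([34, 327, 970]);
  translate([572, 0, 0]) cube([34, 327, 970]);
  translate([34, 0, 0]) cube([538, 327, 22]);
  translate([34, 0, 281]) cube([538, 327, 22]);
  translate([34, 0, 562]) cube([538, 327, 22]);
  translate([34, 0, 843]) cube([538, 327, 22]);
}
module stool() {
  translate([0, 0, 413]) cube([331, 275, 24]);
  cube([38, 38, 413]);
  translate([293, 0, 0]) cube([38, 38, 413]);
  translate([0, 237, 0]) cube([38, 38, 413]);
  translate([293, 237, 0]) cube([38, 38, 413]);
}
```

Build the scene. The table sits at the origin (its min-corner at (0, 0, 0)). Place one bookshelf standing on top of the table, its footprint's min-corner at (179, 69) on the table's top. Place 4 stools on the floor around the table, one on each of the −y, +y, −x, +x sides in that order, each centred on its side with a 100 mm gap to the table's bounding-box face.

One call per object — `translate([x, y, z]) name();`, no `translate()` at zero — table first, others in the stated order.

table();
translate([179, 69, 728]) bookshelf();
translate([713, -375, 0]) stool();
translate([713, 919, 0]) stool();
translate([-431, 272, 0]) stool();
translate([1857, 272, 0]) stool();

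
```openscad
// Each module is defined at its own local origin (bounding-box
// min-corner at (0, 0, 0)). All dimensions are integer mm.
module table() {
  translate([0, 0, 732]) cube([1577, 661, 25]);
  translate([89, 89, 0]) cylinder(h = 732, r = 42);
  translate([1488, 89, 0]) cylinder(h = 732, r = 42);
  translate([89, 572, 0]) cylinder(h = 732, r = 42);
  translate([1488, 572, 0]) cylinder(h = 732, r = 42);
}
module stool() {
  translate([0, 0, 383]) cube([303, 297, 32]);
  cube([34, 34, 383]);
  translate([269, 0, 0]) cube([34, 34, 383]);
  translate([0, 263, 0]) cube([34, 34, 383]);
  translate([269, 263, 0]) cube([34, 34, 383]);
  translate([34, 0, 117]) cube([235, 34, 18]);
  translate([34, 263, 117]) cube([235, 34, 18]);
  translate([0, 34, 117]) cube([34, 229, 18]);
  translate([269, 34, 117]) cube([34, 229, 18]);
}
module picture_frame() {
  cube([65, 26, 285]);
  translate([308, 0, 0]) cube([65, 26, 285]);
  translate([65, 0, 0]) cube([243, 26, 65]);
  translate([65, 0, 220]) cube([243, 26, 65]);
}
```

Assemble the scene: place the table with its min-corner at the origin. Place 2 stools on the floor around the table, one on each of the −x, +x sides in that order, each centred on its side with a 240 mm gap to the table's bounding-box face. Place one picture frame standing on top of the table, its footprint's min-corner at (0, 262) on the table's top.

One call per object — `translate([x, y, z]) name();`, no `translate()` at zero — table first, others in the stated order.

table();
translate([-543, 182, 0]) stool();
translate([1817, 182, 0]) stool();
translate([0, 262, 757]) picture_frame();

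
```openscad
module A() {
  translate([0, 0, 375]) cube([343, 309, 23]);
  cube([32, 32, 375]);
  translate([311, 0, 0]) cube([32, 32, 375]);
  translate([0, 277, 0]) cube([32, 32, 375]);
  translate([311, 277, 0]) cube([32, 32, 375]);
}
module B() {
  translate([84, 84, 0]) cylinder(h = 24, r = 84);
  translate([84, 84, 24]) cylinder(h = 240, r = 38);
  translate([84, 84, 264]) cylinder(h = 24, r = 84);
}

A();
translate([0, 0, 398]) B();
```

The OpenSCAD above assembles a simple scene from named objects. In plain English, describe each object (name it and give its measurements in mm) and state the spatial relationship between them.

A is a four-legged stool. The seat is a 343×309×23 mm slab whose top surface is at z = 398 mm; four square legs, each 32×32 mm in cross-section, run from the floor (z = 0) to the underside of the seat, each flush with a corner of the seat.

B is a spool: two coaxial disc flanges of radius 84 mm and thickness 24 mm, joined by a core cylinder of radius 38 mm and height 240 mm. The lower flange rests on z = 0 and the three cylinders share a vertical axis.

The spool is on top of the stool.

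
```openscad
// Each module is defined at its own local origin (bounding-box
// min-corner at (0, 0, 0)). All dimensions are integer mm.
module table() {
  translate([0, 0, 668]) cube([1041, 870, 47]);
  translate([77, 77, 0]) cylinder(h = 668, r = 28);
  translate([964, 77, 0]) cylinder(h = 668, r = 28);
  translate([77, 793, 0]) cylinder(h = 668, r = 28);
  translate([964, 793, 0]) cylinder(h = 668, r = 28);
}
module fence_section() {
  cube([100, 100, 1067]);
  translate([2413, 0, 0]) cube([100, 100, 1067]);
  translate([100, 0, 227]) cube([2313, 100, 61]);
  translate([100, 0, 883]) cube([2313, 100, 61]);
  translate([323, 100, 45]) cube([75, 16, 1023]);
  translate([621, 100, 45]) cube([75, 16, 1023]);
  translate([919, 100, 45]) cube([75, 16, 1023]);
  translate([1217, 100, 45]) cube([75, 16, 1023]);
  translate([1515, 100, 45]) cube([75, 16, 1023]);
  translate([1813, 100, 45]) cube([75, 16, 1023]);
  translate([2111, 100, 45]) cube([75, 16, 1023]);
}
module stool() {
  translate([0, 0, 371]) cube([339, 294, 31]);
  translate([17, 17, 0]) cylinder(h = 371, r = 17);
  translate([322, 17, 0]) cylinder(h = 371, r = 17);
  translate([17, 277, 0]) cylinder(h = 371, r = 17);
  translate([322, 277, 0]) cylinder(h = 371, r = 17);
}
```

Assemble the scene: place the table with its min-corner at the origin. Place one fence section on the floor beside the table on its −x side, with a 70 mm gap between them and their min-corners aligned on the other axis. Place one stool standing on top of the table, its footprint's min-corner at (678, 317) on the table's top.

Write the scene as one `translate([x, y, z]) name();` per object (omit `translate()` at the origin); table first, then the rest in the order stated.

table();
translate([-2583, 0, 0]) fence_section();
translate([678, 317, 715]) stool();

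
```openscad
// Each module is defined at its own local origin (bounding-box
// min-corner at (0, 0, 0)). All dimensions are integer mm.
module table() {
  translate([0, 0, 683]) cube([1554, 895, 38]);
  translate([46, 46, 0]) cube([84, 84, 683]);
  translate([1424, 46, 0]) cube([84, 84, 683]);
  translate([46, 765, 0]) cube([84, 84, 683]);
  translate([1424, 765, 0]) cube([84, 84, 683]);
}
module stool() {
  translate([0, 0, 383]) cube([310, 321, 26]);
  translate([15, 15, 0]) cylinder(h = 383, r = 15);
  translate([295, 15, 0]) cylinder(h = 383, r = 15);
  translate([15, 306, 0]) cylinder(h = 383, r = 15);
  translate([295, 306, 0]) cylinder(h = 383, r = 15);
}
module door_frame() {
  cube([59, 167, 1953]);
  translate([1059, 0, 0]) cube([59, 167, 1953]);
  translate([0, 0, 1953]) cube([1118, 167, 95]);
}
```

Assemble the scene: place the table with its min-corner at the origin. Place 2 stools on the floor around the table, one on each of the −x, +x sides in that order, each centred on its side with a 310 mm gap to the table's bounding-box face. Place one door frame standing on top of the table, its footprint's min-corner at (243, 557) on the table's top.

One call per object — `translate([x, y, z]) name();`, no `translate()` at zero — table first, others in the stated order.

table();
translate([-620, 287, 0]) stool();
translate([1864, 287, 0]) stool();
translate([243, 557, 721]) door_frame();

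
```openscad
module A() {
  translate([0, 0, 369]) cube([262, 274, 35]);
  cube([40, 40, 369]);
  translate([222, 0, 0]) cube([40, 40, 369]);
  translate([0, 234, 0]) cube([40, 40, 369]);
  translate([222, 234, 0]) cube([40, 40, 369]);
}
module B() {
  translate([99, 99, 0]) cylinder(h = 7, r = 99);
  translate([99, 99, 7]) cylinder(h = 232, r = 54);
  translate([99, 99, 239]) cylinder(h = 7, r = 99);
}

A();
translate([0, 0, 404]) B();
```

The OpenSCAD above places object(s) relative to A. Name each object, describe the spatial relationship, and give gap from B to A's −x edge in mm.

A is a stool. B is a spool. The spool is on top of the stool. The gap from the spool to the stool's −x edge is 0 mm.

The spool's min-x is at 0; the stool's min-x is 0; gap = 0 mm.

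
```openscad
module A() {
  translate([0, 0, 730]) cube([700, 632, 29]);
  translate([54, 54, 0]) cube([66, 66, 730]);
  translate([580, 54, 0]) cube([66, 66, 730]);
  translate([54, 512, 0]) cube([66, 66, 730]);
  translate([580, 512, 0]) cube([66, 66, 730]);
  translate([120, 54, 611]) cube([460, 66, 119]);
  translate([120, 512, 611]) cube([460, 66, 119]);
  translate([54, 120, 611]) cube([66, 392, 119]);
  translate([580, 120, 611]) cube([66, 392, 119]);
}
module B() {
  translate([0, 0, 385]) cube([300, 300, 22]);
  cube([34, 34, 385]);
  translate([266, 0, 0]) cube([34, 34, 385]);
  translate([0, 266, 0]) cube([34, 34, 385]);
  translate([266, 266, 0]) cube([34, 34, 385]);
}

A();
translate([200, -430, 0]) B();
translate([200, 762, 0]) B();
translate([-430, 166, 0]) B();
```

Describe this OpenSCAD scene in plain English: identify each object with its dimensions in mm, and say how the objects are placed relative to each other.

A is a table: top 700 mm (x) × 632 mm (y), 29 mm thick, upper face at z = 759 mm, on four 66×66 mm square legs, each inset 54 mm from the nearest pair of top edges, running from z = 0 to the bottom of the top. Four apron rails, 66 mm thick and 119 mm tall, run between adjacent legs with their top edges flush with the underside of the top and their outer faces flush with the legs' outer faces.

B is a four-legged stool. The seat is 300×300 mm, 22 mm thick, top at z = 407 mm. It stands on four square legs, each 34×34 mm in cross-section, from z = 0 to the seat underside, each flush with a corner of the seat.

Three stools sit around the table at the −y, +y, −x sides.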